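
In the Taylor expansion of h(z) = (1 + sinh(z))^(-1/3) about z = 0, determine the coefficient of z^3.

Plug the Maclaurin series of the inner function into that of the outer and collect terms.
h(0) = 1
h′(0) = -1/3
h′′(0) = 4/9
h′′′(0) = -37/27
Then c_k = h^(k)(0)/k! gives each Taylor coefficient.

-37/162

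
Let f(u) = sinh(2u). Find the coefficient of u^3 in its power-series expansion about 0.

4/3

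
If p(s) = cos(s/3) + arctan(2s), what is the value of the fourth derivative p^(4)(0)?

Add the two expansions coefficient-wise.
From the series, [s^4] p = 1/1944; multiply by 4! = 24 to get 1/81.

1/81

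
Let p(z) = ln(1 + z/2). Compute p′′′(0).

1/4

Apply the Taylor formula c_k = f^(k)(a)/k!.
From the series, [z^3] p = 1/24; multiply by 3! = 6 to get 1/4.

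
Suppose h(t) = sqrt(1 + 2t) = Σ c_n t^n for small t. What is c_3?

1/2

Compute the successive derivatives at the expansion point and divide by k!.
[t^0] = 1;  [t^1] = 1;  [t^2] = -1/2;  [t^3] = 1/2.
So c_3 = h′′′(0)/3! = 1/2.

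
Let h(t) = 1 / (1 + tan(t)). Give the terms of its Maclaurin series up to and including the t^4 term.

5*t^4/3 - 4*t^3/3 + t^2 - t + 1

Expand as Σ (-1)^k u^k with u equal to the inner function's series.
h(0) = 1
h′(0) = -1
h′′(0) = 2
h′′′(0) = -8
h^(4)(0) = 40
Then c_k = h^(k)(0)/k! gives each Taylor coefficient.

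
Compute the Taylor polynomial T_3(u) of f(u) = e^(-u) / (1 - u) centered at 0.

Write out both Maclaurin series and multiply, keeping only the needed powers.
f(0) = 1
f′(0) = 0
f′′(0) = 1
f′′′(0) = 2

u^3/3 + u^2/2 + 1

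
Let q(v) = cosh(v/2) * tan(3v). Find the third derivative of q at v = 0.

Take the Cauchy product of the two expansions.
From the series, [v^3] q = 75/8; multiply by 3! = 6 to get 225/4.

225/4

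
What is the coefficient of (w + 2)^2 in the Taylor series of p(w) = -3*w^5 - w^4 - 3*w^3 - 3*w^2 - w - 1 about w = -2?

231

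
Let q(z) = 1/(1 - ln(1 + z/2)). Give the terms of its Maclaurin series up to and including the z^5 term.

Let u equal the inner series; expand the outer function in u and truncate.
[z^0] = 1;  [z^1] = 1/2;  [z^2] = 1/8;  [z^3] = 1/24;  [z^4] = 1/96;  [z^5] = 7/1920.

7*z^5/1920 + z^4/96 + z^3/24 + z^2/8 + z/2 + 1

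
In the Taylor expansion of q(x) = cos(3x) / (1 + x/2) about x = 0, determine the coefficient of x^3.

Expand each factor separately, then convolve coefficients.

17/8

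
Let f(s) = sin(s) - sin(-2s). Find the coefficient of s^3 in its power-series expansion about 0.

-3/2

Add the two expansions coefficient-wise.
f(0) = 0
f′(0) = 3
f′′(0) = 0
f′′′(0) = -9
So c_3 = f′′′(0)/3! = -3/2.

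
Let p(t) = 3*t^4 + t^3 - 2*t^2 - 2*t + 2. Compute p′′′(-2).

The coefficient of (t + 2)^3 in the expansion is -23, so p′′′(-2) = 3! * (-23) = -138.

-138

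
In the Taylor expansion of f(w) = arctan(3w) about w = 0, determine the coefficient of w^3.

-9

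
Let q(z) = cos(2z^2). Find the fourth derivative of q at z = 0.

The coefficient of z^4 in the expansion is -2, so q^(4)(0) = 4! * (-2) = -48.

-48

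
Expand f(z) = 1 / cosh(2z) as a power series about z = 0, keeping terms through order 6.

-244*z^6/45 + 10*z^4/3 - 2*z^2 + 1

Write the quotient as an unknown series and match coefficients against numerator = denominator · series.
f(0) = 1
f′(0) = 0
f′′(0) = -4
f′′′(0) = 0
f^(4)(0) = 80
f^(5)(0) = 0
f^(6)(0) = -3904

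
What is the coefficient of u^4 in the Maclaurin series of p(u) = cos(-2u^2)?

-2

Use the known series and substitute for the argument.
[u^0] = 1;  [u^1] = 0;  [u^2] = 0;  [u^3] = 0;  [u^4] = -2.
So c_4 = p^(4)(0)/4! = -2.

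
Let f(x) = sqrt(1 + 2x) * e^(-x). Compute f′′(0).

-2

Write out both Maclaurin series and multiply, keeping only the needed powers.
The coefficient of x^2 in the expansion is -1, so f′′(0) = 2! * (-1) = -2.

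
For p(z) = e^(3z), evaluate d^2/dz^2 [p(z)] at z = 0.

9

The coefficient of z^2 in the expansion is 9/2, so p′′(0) = 2! * (9/2) = 9.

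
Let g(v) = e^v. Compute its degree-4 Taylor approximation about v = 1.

e*(v - 1)^4/24 + e*(v - 1)^3/6 + e*(v - 1)^2/2 + e*(v - 1) + e

Apply the Taylor formula c_k = f^(k)(a)/k!.
[(v - 1)^0] = e;  [(v - 1)^1] = e;  [(v - 1)^2] = e/2;  [(v - 1)^3] = e/6;  [(v - 1)^4] = e/24.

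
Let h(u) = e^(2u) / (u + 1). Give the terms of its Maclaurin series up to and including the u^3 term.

u^3/3 + u^2 + u + 1

Use 1/(1 - r) = Σ r^k on the denominator, then take the Cauchy product.
h(0) = 1
h′(0) = 1
h′′(0) = 2
h′′′(0) = 2
The Taylor polynomial is Σ h^(k)(0)/k! · u^k.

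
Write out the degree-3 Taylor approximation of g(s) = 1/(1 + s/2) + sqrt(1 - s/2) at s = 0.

Expand each term separately and add.

-17*s^3/128 + 7*s^2/32 - 3*s/4 + 2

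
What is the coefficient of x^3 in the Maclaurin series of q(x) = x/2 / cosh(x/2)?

Divide the numerator series by the denominator series (power-series long division).
q(0) = 0
q′(0) = 1/2
q′′(0) = 0
q′′′(0) = -3/8
Then c_k = q^(k)(0)/k! gives each Taylor coefficient.

-1/16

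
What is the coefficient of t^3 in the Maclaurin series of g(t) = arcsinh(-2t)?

Compute the successive derivatives at the expansion point and divide by k!.
g(0) = 0
g′(0) = -2
g′′(0) = 0
g′′′(0) = 8
So c_3 = g′′′(0)/3! = 4/3.

4/3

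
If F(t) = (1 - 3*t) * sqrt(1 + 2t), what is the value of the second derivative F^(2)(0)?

-7

Multiply each power in the prefactor through the base expansion.
The coefficient of t^2 in the expansion is -7/2, so F′′(0) = 2! * (-7/2) = -7.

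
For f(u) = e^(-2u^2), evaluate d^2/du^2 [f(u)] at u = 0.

-4

From the series, [u^2] f = -2; multiply by 2! = 2 to get -4.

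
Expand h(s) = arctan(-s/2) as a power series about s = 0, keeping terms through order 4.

h(0) = 0
h′(0) = -1/2
h′′(0) = 0
h′′′(0) = 1/4
h^(4)(0) = 0

s^3/24 - s/2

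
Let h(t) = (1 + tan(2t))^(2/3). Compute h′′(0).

-8/9

Compose series: expand the inner function first, then feed it into the outer expansion.
From the series, [t^2] h = -4/9; multiply by 2! = 2 to get -8/9.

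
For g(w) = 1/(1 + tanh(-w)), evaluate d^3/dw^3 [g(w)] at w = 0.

Plug the Maclaurin series of the inner function into that of the outer and collect terms.
From the series, [w^3] g = 2/3; multiply by 3! = 6 to get 4.

4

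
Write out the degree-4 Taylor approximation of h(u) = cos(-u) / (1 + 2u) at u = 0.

337*u^4/24 - 7*u^3 + 7*u^2/2 - 2*u + 1

Expand each factor separately, then convolve coefficients.
h(0) = 1
h′(0) = -2
h′′(0) = 7
h′′′(0) = -42
h^(4)(0) = 337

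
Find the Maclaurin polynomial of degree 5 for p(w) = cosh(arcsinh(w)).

-w^4/8 + w^2/2 + 1

Let u equal the inner series; expand the outer function in u and truncate.
p(0) = 1
p′(0) = 0
p′′(0) = 1
p′′′(0) = 0
p^(4)(0) = -3
p^(5)(0) = 0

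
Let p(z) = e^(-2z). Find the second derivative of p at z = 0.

Compute the successive derivatives at the expansion point and divide by k!.
From the series, [z^2] p = 2; multiply by 2! = 2 to get 4.

4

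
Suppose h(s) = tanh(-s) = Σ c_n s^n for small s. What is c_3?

1/3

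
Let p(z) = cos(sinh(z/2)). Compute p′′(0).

-1/4

Plug the Maclaurin series of the inner function into that of the outer and collect terms.
From the series, [z^2] p = -1/8; multiply by 2! = 2 to get -1/4.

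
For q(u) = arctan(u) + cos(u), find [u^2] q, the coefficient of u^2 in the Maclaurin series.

Expand each term separately and add.
[u^0] = 1;  [u^1] = 1;  [u^2] = -1/2.

-1/2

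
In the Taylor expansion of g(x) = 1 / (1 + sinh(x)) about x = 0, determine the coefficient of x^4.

4/3

Write 1/(1+u) = 1 - u + u^2 - u^3 + ... and substitute the series for u.
g(0) = 1
g′(0) = -1
g′′(0) = 2
g′′′(0) = -7
g^(4)(0) = 32
Dividing each by k! gives the coefficients c_0, ..., c_4.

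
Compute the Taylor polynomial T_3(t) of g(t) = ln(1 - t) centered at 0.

g(0) = 0
g′(0) = -1
g′′(0) = -1
g′′′(0) = -2

-t^3/3 - t^2/2 - t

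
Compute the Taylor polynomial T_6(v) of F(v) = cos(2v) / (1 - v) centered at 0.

Multiply the two series term by term and collect like powers.
F(0) = 1
F′(0) = 1
F′′(0) = -2
F′′′(0) = -6
F^(4)(0) = -8
F^(5)(0) = -40
F^(6)(0) = -304

-19*v^6/45 - v^5/3 - v^4/3 - v^3 - v^2 + v + 1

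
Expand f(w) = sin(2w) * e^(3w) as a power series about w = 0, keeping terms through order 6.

-23*w^6/20 + 61*w^5/60 + 5*w^4 + 23*w^3/3 + 6*w^2 + 2*w

Write out both Maclaurin series and multiply, keeping only the needed powers.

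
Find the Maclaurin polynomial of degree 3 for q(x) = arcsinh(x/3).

-x^3/162 + x/3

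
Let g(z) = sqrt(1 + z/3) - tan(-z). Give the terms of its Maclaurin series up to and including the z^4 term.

-5*z^4/10368 + 145*z^3/432 - z^2/72 + 7*z/6 + 1

Add the two expansions coefficient-wise.
[z^0] = 1;  [z^1] = 7/6;  [z^2] = -1/72;  [z^3] = 145/432;  [z^4] = -5/10368.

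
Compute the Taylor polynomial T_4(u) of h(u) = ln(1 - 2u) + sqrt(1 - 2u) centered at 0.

-37*u^4/8 - 19*u^3/6 - 5*u^2/2 - 3*u + 1

Add the two expansions coefficient-wise.
[u^0] = 1;  [u^1] = -3;  [u^2] = -5/2;  [u^3] = -19/6;  [u^4] = -37/8.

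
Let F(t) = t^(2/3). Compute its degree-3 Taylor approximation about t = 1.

4*(t - 1)^3/81 - (t - 1)^2/9 + 2*(t - 1)/3 + 1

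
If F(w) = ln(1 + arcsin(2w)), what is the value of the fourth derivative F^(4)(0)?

-160

Compose series: expand the inner function first, then feed it into the outer expansion.
The coefficient of w^4 in the expansion is -20/3, so F^(4)(0) = 4! * (-20/3) = -160.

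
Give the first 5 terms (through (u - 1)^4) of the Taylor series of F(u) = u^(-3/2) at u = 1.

F(1) = 1
F′(1) = -3/2
F′′(1) = 15/4
F′′′(1) = -105/8
F^(4)(1) = 945/16
The Taylor polynomial is Σ F^(k)(1)/k! · (u - 1)^k.

315*(u - 1)^4/128 - 35*(u - 1)^3/16 + 15*(u - 1)^2/8 - 3*(u - 1)/2 + 1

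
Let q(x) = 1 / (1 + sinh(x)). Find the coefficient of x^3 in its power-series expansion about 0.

-7/6

Use the geometric series for the reciprocal, then substitute.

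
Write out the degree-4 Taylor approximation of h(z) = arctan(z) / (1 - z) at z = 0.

Write out both Maclaurin series and multiply, keeping only the needed powers.
h(0) = 0
h′(0) = 1
h′′(0) = 2
h′′′(0) = 4
h^(4)(0) = 16
Dividing each by k! gives the coefficients c_0, ..., c_4.

2*z^4/3 + 2*z^3/3 + z^2 + z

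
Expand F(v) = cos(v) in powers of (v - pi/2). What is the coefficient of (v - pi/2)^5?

[(v - pi/2)^0] = 0;  [(v - pi/2)^1] = -1;  [(v - pi/2)^2] = 0;  [(v - pi/2)^3] = 1/6;  [(v - pi/2)^4] = 0;  [(v - pi/2)^5] = -1/120.

-1/120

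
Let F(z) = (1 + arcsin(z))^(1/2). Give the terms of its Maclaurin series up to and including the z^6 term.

-3169*z^6/46080 + 123*z^5/1280 - 31*z^4/384 + 7*z^3/48 - z^2/8 + z/2 + 1

Let u equal the inner series; expand the outer function in u and truncate.
F(0) = 1
F′(0) = 1/2
F′′(0) = -1/4
F′′′(0) = 7/8
F^(4)(0) = -31/16
F^(5)(0) = 369/32
F^(6)(0) = -3169/64
The Taylor polynomial is Σ F^(k)(0)/k! · z^k.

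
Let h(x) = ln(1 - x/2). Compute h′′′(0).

The coefficient of x^3 in the expansion is -1/24, so h′′′(0) = 3! * (-1/24) = -1/4.

-1/4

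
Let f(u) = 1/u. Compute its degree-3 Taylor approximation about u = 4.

Compute the successive derivatives at the expansion point and divide by k!.

-(u - 4)^3/256 + (u - 4)^2/64 - (u - 4)/16 + 1/4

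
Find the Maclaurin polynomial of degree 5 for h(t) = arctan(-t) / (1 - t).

Multiply the two series term by term and collect like powers.
[t^0] = 0;  [t^1] = -1;  [t^2] = -1;  [t^3] = -2/3;  [t^4] = -2/3;  [t^5] = -13/15.

-13*t^5/15 - 2*t^4/3 - 2*t^3/3 - t^2 - t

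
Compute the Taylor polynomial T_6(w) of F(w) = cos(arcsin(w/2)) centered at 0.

Plug the Maclaurin series of the inner function into that of the outer and collect terms.
F(0) = 1
F′(0) = 0
F′′(0) = -1/4
F′′′(0) = 0
F^(4)(0) = -3/16
F^(5)(0) = 0
F^(6)(0) = -45/64
Dividing each by k! gives the coefficients c_0, ..., c_6.

-w^6/1024 - w^4/128 - w^2/8 + 1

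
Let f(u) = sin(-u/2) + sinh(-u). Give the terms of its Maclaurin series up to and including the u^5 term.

Add the two expansions coefficient-wise.
[u^0] = 0;  [u^1] = -3/2;  [u^2] = 0;  [u^3] = -7/48;  [u^4] = 0;  [u^5] = -11/1280.

-11*u^5/1280 - 7*u^3/48 - 3*u/2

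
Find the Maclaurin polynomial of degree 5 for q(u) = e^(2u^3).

2*u^3 + 1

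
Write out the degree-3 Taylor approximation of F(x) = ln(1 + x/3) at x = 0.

x^3/81 - x^2/18 + x/3

Apply the Taylor formula c_k = f^(k)(a)/k!.
F(0) = 0
F′(0) = 1/3
F′′(0) = -1/9
F′′′(0) = 2/27
The Taylor polynomial is Σ F^(k)(0)/k! · x^k.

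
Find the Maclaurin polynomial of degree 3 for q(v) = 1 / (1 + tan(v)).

-4*v^3/3 + v^2 - v + 1

Use the geometric series for the reciprocal, then substitute.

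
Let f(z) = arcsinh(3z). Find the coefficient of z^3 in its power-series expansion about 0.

-9/2

f(0) = 0
f′(0) = 3
f′′(0) = 0
f′′′(0) = -27
So c_3 = f′′′(0)/3! = -9/2.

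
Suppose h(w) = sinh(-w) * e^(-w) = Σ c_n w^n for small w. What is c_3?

-2/3

Write out both Maclaurin series and multiply, keeping only the needed powers.
So c_3 = h′′′(0)/3! = -2/3.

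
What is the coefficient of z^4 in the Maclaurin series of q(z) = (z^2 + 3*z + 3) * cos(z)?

Shift and add copies of the series according to the polynomial's terms.
[z^0] = 3;  [z^1] = 3;  [z^2] = -1/2;  [z^3] = -3/2;  [z^4] = -3/8.

-3/8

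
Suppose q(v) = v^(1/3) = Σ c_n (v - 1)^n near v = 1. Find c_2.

-1/9

Apply the Taylor formula c_k = f^(k)(a)/k!.
[(v - 1)^0] = 1;  [(v - 1)^1] = 1/3;  [(v - 1)^2] = -1/9.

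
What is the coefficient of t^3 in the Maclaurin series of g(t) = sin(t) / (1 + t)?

5/6

Expand each factor separately, then convolve coefficients.
g(0) = 0
g′(0) = 1
g′′(0) = -2
g′′′(0) = 5
The Taylor polynomial is Σ g^(k)(0)/k! · t^k.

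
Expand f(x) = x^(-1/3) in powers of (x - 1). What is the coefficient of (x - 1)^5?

-91/729

f(1) = 1
f′(1) = -1/3
f′′(1) = 4/9
f′′′(1) = -28/27
f^(4)(1) = 280/81
f^(5)(1) = -3640/243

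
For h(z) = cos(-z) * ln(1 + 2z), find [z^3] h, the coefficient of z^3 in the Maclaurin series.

5/3

Write out both Maclaurin series and multiply, keeping only the needed powers.
[z^0] = 0;  [z^1] = 2;  [z^2] = -2;  [z^3] = 5/3.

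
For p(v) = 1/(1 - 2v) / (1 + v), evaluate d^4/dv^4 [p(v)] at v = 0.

Expand each factor separately, then convolve coefficients.
The coefficient of v^4 in the expansion is 11, so p^(4)(0) = 4! * (11) = 264.

264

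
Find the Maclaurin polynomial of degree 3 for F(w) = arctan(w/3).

Use the known series and substitute for the argument.
F(0) = 0
F′(0) = 1/3
F′′(0) = 0
F′′′(0) = -2/27
Then c_k = F^(k)(0)/k! gives each Taylor coefficient.

-w^3/81 + w/3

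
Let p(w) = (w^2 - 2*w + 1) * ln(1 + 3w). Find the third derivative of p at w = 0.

Distribute the polynomial across the series and collect like powers.
From the series, [w^3] p = 21; multiply by 3! = 6 to get 126.

126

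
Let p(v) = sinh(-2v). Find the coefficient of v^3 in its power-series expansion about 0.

p(0) = 0
p′(0) = -2
p′′(0) = 0
p′′′(0) = -8
So c_3 = p′′′(0)/3! = -4/3.

-4/3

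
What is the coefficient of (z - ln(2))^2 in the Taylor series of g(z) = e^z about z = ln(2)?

1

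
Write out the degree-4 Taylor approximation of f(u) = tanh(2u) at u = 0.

Compute the successive derivatives at the expansion point and divide by k!.
f(0) = 0
f′(0) = 2
f′′(0) = 0
f′′′(0) = -16
f^(4)(0) = 0

-8*u^3/3 + 2*u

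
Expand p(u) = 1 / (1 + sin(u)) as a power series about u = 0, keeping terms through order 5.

-61*u^5/120 + 2*u^4/3 - 5*u^3/6 + u^2 - u + 1

Use the geometric series for the reciprocal, then substitute.
[u^0] = 1;  [u^1] = -1;  [u^2] = 1;  [u^3] = -5/6;  [u^4] = 2/3;  [u^5] = -61/120.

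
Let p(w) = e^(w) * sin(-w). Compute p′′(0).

Multiply the two series term by term and collect like powers.
The coefficient of w^2 in the expansion is -1, so p′′(0) = 2! * (-1) = -2.

-2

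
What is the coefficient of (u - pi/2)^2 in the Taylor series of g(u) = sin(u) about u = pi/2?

-1/2

g(pi/2) = 1
g′(pi/2) = 0
g′′(pi/2) = -1
So c_2 = g′′(pi/2)/2! = -1/2.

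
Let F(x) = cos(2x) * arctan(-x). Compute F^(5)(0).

Take the Cauchy product of the two expansions.
From the series, [x^5] F = -23/15; multiply by 5! = 120 to get -184.

-184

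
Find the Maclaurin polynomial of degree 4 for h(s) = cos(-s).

s^4/24 - s^2/2 + 1

[s^0] = 1;  [s^1] = 0;  [s^2] = -1/2;  [s^3] = 0;  [s^4] = 1/24.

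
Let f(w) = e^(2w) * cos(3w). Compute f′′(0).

-5

Write out both Maclaurin series and multiply, keeping only the needed powers.
The coefficient of w^2 in the expansion is -5/2, so f′′(0) = 2! * (-5/2) = -5.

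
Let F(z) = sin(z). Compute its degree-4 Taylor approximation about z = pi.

(z - pi)^3/6 - (z - pi)

F(pi) = 0
F′(pi) = -1
F′′(pi) = 0
F′′′(pi) = 1
F^(4)(pi) = 0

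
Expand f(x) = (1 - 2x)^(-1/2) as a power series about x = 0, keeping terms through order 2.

Differentiate repeatedly and evaluate at the center.
f(0) = 1
f′(0) = 1
f′′(0) = 3

3*x^2/2 + x + 1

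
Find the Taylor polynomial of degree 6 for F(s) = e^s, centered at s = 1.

[(s - 1)^0] = e;  [(s - 1)^1] = e;  [(s - 1)^2] = e/2;  [(s - 1)^3] = e/6;  [(s - 1)^4] = e/24;  [(s - 1)^5] = e/120;  [(s - 1)^6] = e/720.

e*(s - 1)^6/720 + e*(s - 1)^5/120 + e*(s - 1)^4/24 + e*(s - 1)^3/6 + e*(s - 1)^2/2 + e*(s - 1) + e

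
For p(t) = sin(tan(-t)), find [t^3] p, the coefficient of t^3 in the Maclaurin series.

Let u equal the inner series; expand the outer function in u and truncate.
p(0) = 0
p′(0) = -1
p′′(0) = 0
p′′′(0) = -1
So c_3 = p′′′(0)/3! = -1/6.

-1/6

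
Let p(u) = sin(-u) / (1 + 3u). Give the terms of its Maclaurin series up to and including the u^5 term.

-9541*u^5/120 + 53*u^4/2 - 53*u^3/6 + 3*u^2 - u

Multiply the two series term by term and collect like powers.
[u^0] = 0;  [u^1] = -1;  [u^2] = 3;  [u^3] = -53/6;  [u^4] = 53/2;  [u^5] = -9541/120.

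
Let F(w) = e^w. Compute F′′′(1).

From the series, [(w - 1)^3] F = e/6; multiply by 3! = 6 to get e.

e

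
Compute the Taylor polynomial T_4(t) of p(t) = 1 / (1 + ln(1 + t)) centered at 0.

Write 1/(1+u) = 1 - u + u^2 - u^3 + ... and substitute the series for u.

11*t^4/3 - 7*t^3/3 + 3*t^2/2 - t + 1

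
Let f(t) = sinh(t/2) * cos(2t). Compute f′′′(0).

Write out both Maclaurin series and multiply, keeping only the needed powers.
The coefficient of t^3 in the expansion is -47/48, so f′′′(0) = 3! * (-47/48) = -47/8.

-47/8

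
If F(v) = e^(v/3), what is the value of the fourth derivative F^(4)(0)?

The coefficient of v^4 in the expansion is 1/1944, so F^(4)(0) = 4! * (1/1944) = 1/81.

1/81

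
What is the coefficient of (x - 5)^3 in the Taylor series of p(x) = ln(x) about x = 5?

1/375

Use the known series and substitute for the argument.
p(5) = ln(5)
p′(5) = 1/5
p′′(5) = -1/25
p′′′(5) = 2/125
The Taylor polynomial is Σ p^(k)(5)/k! · (x - 5)^k.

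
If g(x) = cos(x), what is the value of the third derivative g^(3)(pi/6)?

1/2

Apply the Taylor formula c_k = f^(k)(a)/k!.
From the series, [(x - pi/6)^3] g = 1/12; multiply by 3! = 6 to get 1/2.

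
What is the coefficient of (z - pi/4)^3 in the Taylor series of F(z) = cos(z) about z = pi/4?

sqrt(2)/12

F(pi/4) = sqrt(2)/2
F′(pi/4) = -sqrt(2)/2
F′′(pi/4) = -sqrt(2)/2
F′′′(pi/4) = sqrt(2)/2
The Taylor polynomial is Σ F^(k)(pi/4)/k! · (z - pi/4)^k.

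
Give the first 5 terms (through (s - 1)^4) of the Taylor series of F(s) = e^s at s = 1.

e*(s - 1)^4/24 + e*(s - 1)^3/6 + e*(s - 1)^2/2 + e*(s - 1) + e

Differentiate repeatedly and evaluate at the center.
F(1) = e
F′(1) = e
F′′(1) = e
F′′′(1) = e
F^(4)(1) = e
Then c_k = F^(k)(1)/k! gives each Taylor coefficient.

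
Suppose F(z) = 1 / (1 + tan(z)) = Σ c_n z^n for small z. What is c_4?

Use the geometric series for the reciprocal, then substitute.
[z^0] = 1;  [z^1] = -1;  [z^2] = 1;  [z^3] = -4/3;  [z^4] = 5/3.

5/3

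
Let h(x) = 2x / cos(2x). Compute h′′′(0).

24

Invert the denominator's series and multiply.
The coefficient of x^3 in the expansion is 4, so h′′′(0) = 3! * (4) = 24.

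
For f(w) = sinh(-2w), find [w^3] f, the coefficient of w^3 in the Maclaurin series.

-4/3

Compute the successive derivatives at the expansion point and divide by k!.
f(0) = 0
f′(0) = -2
f′′(0) = 0
f′′′(0) = -8
So c_3 = f′′′(0)/3! = -4/3.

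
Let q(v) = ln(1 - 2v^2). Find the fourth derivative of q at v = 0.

The coefficient of v^4 in the expansion is -2, so q^(4)(0) = 4! * (-2) = -48.

-48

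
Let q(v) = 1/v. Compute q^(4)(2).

3/4

Differentiate repeatedly and evaluate at the center.
The coefficient of (v - 2)^4 in the expansion is 1/32, so q^(4)(2) = 4! * (1/32) = 3/4.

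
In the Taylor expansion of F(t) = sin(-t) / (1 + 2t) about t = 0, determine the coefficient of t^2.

2

Take the Cauchy product of the two expansions.
F(0) = 0
F′(0) = -1
F′′(0) = 4
So c_2 = F′′(0)/2! = 2.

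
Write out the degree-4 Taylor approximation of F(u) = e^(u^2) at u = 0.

u^4/2 + u^2 + 1

Apply the Taylor formula c_k = f^(k)(a)/k!.
[u^0] = 1;  [u^1] = 0;  [u^2] = 1;  [u^3] = 0;  [u^4] = 1/2.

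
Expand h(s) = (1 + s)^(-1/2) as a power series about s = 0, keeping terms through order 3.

-5*s^3/16 + 3*s^2/8 - s/2 + 1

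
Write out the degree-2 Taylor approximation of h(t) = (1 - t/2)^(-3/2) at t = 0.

15*t^2/32 + 3*t/4 + 1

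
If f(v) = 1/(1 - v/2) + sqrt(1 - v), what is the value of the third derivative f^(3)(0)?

Expand each term separately and add.
The coefficient of v^3 in the expansion is 1/16, so f′′′(0) = 3! * (1/16) = 3/8.

3/8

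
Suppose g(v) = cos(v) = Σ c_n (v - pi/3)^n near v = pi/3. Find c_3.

sqrt(3)/12

Apply the Taylor formula c_k = f^(k)(a)/k!.
g(pi/3) = 1/2
g′(pi/3) = -sqrt(3)/2
g′′(pi/3) = -1/2
g′′′(pi/3) = sqrt(3)/2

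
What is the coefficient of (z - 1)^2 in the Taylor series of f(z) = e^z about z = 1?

e/2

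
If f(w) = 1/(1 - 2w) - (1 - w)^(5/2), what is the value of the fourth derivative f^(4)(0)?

Combine the two series term by term.
The coefficient of w^4 in the expansion is 2053/128, so f^(4)(0) = 4! * (2053/128) = 6159/16.

6159/16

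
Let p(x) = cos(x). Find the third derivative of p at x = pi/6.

The coefficient of (x - pi/6)^3 in the expansion is 1/12, so p′′′(pi/6) = 3! * (1/12) = 1/2.

1/2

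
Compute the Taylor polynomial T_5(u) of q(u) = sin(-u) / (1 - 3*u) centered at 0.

Expand 1/(denominator) as a geometric series and multiply by the numerator's series.
q(0) = 0
q′(0) = -1
q′′(0) = -6
q′′′(0) = -53
q^(4)(0) = -636
q^(5)(0) = -9541
Then c_k = q^(k)(0)/k! gives each Taylor coefficient.

-9541*u^5/120 - 53*u^4/2 - 53*u^3/6 - 3*u^2 - u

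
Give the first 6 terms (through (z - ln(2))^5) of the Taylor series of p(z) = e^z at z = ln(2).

(z - ln(2))^5/60 + (z - ln(2))^4/12 + (z - ln(2))^3/3 + (z - ln(2))^2 + 2*(z - ln(2)) + 2

Differentiate repeatedly and evaluate at the center.
p(ln(2)) = 2
p′(ln(2)) = 2
p′′(ln(2)) = 2
p′′′(ln(2)) = 2
p^(4)(ln(2)) = 2
p^(5)(ln(2)) = 2
The Taylor polynomial is Σ p^(k)(ln(2))/k! · (z - ln(2))^k.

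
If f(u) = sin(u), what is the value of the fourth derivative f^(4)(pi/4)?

Apply the Taylor formula c_k = f^(k)(a)/k!.
The coefficient of (u - pi/4)^4 in the expansion is sqrt(2)/48, so f^(4)(pi/4) = 4! * (sqrt(2)/48) = sqrt(2)/2.

sqrt(2)/2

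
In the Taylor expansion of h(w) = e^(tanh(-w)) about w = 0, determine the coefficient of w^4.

-7/24

Compose series: expand the inner function first, then feed it into the outer expansion.
[w^0] = 1;  [w^1] = -1;  [w^2] = 1/2;  [w^3] = 1/6;  [w^4] = -7/24.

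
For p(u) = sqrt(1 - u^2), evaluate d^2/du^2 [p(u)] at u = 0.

The coefficient of u^2 in the expansion is -1/2, so p′′(0) = 2! * (-1/2) = -1.

-1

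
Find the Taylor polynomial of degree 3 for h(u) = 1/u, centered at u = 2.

Apply the Taylor formula c_k = f^(k)(a)/k!.
[(u - 2)^0] = 1/2;  [(u - 2)^1] = -1/4;  [(u - 2)^2] = 1/8;  [(u - 2)^3] = -1/16.

-(u - 2)^3/16 + (u - 2)^2/8 - (u - 2)/4 + 1/2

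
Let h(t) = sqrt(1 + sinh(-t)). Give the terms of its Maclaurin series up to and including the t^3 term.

-7*t^3/48 - t^2/8 - t/2 + 1

Plug the Maclaurin series of the inner function into that of the outer and collect terms.
h(0) = 1
h′(0) = -1/2
h′′(0) = -1/4
h′′′(0) = -7/8
Dividing each by k! gives the coefficients c_0, ..., c_3.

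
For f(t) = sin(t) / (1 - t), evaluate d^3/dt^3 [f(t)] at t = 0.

5

Expand 1/(denominator) as a geometric series and multiply by the numerator's series.
The coefficient of t^3 in the expansion is 5/6, so f′′′(0) = 3! * (5/6) = 5.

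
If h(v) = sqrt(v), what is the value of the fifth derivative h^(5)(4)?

105/16384

Apply the Taylor formula c_k = f^(k)(a)/k!.
The coefficient of (v - 4)^5 in the expansion is 7/131072, so h^(5)(4) = 5! * (7/131072) = 105/16384.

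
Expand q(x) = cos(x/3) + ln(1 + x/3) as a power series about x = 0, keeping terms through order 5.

Add the two expansions coefficient-wise.
q(0) = 1
q′(0) = 1/3
q′′(0) = -2/9
q′′′(0) = 2/27
q^(4)(0) = -5/81
q^(5)(0) = 8/81
Dividing each by k! gives the coefficients c_0, ..., c_5.

x^5/1215 - 5*x^4/1944 + x^3/81 - x^2/9 + x/3 + 1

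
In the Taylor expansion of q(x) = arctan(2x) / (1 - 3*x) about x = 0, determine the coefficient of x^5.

Expand 1/(denominator) as a geometric series and multiply by the numerator's series.
[x^0] = 0;  [x^1] = 2;  [x^2] = 6;  [x^3] = 46/3;  [x^4] = 46;  [x^5] = 722/5.

722/5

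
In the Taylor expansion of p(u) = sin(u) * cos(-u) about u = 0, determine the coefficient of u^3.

-2/3

Multiply the two series term by term and collect like powers.
So c_3 = p′′′(0)/3! = -2/3.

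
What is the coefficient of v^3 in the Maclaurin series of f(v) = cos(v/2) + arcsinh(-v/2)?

1/48

Combine the two series term by term.
[v^0] = 1;  [v^1] = -1/2;  [v^2] = -1/8;  [v^3] = 1/48.
So c_3 = f′′′(0)/3! = 1/48.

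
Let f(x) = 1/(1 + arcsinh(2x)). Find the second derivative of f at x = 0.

Let u equal the inner series; expand the outer function in u and truncate.
From the series, [x^2] f = 4; multiply by 2! = 2 to get 8.

8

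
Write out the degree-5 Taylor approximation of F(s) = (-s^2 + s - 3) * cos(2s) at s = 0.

2*s^5/3 - 2*s^3 + 5*s^2 + s - 3

Multiply each power in the prefactor through the base expansion.
F(0) = -3
F′(0) = 1
F′′(0) = 10
F′′′(0) = -12
F^(4)(0) = 0
F^(5)(0) = 80
The Taylor polynomial is Σ F^(k)(0)/k! · s^k.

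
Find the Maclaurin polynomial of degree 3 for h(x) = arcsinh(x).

-x^3/6 + x

h(0) = 0
h′(0) = 1
h′′(0) = 0
h′′′(0) = -1
Dividing each by k! gives the coefficients c_0, ..., c_3.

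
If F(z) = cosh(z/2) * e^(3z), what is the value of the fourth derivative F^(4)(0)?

Multiply the two series term by term and collect like powers.
The coefficient of z^4 in the expansion is 1513/384, so F^(4)(0) = 4! * (1513/384) = 1513/16.

1513/16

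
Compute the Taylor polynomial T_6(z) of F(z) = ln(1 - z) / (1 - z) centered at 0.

Write out both Maclaurin series and multiply, keeping only the needed powers.

-49*z^6/20 - 137*z^5/60 - 25*z^4/12 - 11*z^3/6 - 3*z^2/2 - z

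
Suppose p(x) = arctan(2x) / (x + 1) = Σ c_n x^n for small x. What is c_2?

Expand 1/(denominator) as a geometric series and multiply by the numerator's series.
p(0) = 0
p′(0) = 2
p′′(0) = -4
Then c_k = p^(k)(0)/k! gives each Taylor coefficient.

-2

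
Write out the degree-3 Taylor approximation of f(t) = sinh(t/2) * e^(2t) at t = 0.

49*t^3/48 + t^2 + t/2

Expand each factor separately, then convolve coefficients.
f(0) = 0
f′(0) = 1/2
f′′(0) = 2
f′′′(0) = 49/8
Then c_k = f^(k)(0)/k! gives each Taylor coefficient.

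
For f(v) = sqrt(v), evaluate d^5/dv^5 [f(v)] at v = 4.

From the series, [(v - 4)^5] f = 7/131072; multiply by 5! = 120 to get 105/16384.

105/16384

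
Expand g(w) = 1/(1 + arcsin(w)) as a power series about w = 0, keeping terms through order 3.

Substitute the inner expansion into the outer series and collect powers.
g(0) = 1
g′(0) = -1
g′′(0) = 2
g′′′(0) = -7
Dividing each by k! gives the coefficients c_0, ..., c_3.

-7*w^3/6 + w^2 - w + 1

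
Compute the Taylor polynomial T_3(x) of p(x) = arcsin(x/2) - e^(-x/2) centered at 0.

Add the two expansions coefficient-wise.
p(0) = -1
p′(0) = 1
p′′(0) = -1/4
p′′′(0) = 1/4

x^3/24 - x^2/8 + x - 1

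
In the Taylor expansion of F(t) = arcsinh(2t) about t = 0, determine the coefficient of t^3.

F(0) = 0
F′(0) = 2
F′′(0) = 0
F′′′(0) = -8
So c_3 = F′′′(0)/3! = -4/3.

-4/3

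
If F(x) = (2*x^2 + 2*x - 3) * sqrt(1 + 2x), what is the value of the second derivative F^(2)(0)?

11

Shift and add copies of the series according to the polynomial's terms.
The coefficient of x^2 in the expansion is 11/2, so F′′(0) = 2! * (11/2) = 11.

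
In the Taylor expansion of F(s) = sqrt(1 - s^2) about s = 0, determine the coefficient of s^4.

F(0) = 1
F′(0) = 0
F′′(0) = -1
F′′′(0) = 0
F^(4)(0) = -3
So c_4 = F^(4)(0)/4! = -1/8.

-1/8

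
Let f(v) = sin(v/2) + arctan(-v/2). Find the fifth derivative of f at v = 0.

Combine the two series term by term.
The coefficient of v^5 in the expansion is -23/3840, so f^(5)(0) = 5! * (-23/3840) = -23/32.

-23/32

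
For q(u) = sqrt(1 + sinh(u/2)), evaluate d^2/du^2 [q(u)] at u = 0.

Plug the Maclaurin series of the inner function into that of the outer and collect terms.
From the series, [u^2] q = -1/32; multiply by 2! = 2 to get -1/16.

-1/16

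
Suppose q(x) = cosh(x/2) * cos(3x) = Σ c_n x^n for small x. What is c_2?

-35/8

Write out both Maclaurin series and multiply, keeping only the needed powers.
[x^0] = 1;  [x^1] = 0;  [x^2] = -35/8.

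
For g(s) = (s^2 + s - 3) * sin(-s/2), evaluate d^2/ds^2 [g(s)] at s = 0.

-1

Shift and add copies of the series according to the polynomial's terms.
From the series, [s^2] g = -1/2; multiply by 2! = 2 to get -1.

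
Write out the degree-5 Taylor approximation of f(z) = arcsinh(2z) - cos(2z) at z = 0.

Combine the two series term by term.
[z^0] = -1;  [z^1] = 2;  [z^2] = 2;  [z^3] = -4/3;  [z^4] = -2/3;  [z^5] = 12/5.

12*z^5/5 - 2*z^4/3 - 4*z^3/3 + 2*z^2 + 2*z - 1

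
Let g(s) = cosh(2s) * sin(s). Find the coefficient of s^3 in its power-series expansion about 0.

11/6

Take the Cauchy product of the two expansions.
g(0) = 0
g′(0) = 1
g′′(0) = 0
g′′′(0) = 11
The Taylor polynomial is Σ g^(k)(0)/k! · s^k.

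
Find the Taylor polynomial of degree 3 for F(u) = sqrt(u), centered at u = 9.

Differentiate repeatedly and evaluate at the center.

(u - 9)^3/3888 - (u - 9)^2/216 + (u - 9)/6 + 3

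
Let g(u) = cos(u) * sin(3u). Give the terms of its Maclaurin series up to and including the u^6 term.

Write out both Maclaurin series and multiply, keeping only the needed powers.
g(0) = 0
g′(0) = 3
g′′(0) = 0
g′′′(0) = -36
g^(4)(0) = 0
g^(5)(0) = 528
g^(6)(0) = 0

22*u^5/5 - 6*u^3 + 3*u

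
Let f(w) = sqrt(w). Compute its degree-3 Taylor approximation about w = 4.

[(w - 4)^0] = 2;  [(w - 4)^1] = 1/4;  [(w - 4)^2] = -1/64;  [(w - 4)^3] = 1/512.

(w - 4)^3/512 - (w - 4)^2/64 + (w - 4)/4 + 2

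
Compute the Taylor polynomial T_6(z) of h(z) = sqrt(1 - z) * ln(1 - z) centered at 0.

Take the Cauchy product of the two expansions.
h(0) = 0
h′(0) = -1
h′′(0) = 0
h′′′(0) = 1/4
h^(4)(0) = 1
h^(5)(0) = 71/16
h^(6)(0) = 93/4
The Taylor polynomial is Σ h^(k)(0)/k! · z^k.

31*z^6/960 + 71*z^5/1920 + z^4/24 + z^3/24 - z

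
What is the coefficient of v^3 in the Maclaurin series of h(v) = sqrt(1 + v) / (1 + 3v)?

Multiply the two series term by term and collect like powers.
h(0) = 1
h′(0) = -5/2
h′′(0) = 59/4
h′′′(0) = -1059/8

-353/16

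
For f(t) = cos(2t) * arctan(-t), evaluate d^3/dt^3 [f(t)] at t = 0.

14

Take the Cauchy product of the two expansions.
From the series, [t^3] f = 7/3; multiply by 3! = 6 to get 14.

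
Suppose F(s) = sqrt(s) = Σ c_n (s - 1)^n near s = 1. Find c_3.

1/16

Differentiate repeatedly and evaluate at the center.
F(1) = 1
F′(1) = 1/2
F′′(1) = -1/4
F′′′(1) = 3/8
The Taylor polynomial is Σ F^(k)(1)/k! · (s - 1)^k.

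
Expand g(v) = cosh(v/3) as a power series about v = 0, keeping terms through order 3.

g(0) = 1
g′(0) = 0
g′′(0) = 1/9
g′′′(0) = 0
Dividing each by k! gives the coefficients c_0, ..., c_3.

v^2/18 + 1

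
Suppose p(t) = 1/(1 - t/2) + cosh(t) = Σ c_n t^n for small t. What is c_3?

Expand each term separately and add.
p(0) = 2
p′(0) = 1/2
p′′(0) = 3/2
p′′′(0) = 3/4
So c_3 = p′′′(0)/3! = 1/8.

1/8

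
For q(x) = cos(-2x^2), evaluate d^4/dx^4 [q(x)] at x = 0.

-48

Apply the Taylor formula c_k = f^(k)(a)/k!.
The coefficient of x^4 in the expansion is -2, so q^(4)(0) = 4! * (-2) = -48.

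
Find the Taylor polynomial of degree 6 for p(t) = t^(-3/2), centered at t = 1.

3003*(t - 1)^6/1024 - 693*(t - 1)^5/256 + 315*(t - 1)^4/128 - 35*(t - 1)^3/16 + 15*(t - 1)^2/8 - 3*(t - 1)/2 + 1

p(1) = 1
p′(1) = -3/2
p′′(1) = 15/4
p′′′(1) = -105/8
p^(4)(1) = 945/16
p^(5)(1) = -10395/32
p^(6)(1) = 135135/64
Then c_k = p^(k)(1)/k! gives each Taylor coefficient.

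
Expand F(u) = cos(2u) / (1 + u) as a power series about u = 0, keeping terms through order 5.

u^5/3 - u^4/3 + u^3 - u^2 - u + 1

Take the Cauchy product of the two expansions.
F(0) = 1
F′(0) = -1
F′′(0) = -2
F′′′(0) = 6
F^(4)(0) = -8
F^(5)(0) = 40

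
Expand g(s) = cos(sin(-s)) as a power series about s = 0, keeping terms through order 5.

Compose series: expand the inner function first, then feed it into the outer expansion.
g(0) = 1
g′(0) = 0
g′′(0) = -1
g′′′(0) = 0
g^(4)(0) = 5
g^(5)(0) = 0

5*s^4/24 - s^2/2 + 1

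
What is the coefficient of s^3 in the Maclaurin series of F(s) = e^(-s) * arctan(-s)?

Write out both Maclaurin series and multiply, keeping only the needed powers.
F(0) = 0
F′(0) = -1
F′′(0) = 2
F′′′(0) = -1
Dividing each by k! gives the coefficients c_0, ..., c_3.

-1/6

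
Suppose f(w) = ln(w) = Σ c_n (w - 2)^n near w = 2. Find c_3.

Apply the Taylor formula c_k = f^(k)(a)/k!.
So c_3 = f′′′(2)/3! = 1/24.

1/24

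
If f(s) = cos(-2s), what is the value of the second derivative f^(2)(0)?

-4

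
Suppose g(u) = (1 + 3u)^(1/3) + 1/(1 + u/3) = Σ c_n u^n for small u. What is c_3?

44/27

Combine the two series term by term.
g(0) = 2
g′(0) = 2/3
g′′(0) = -16/9
g′′′(0) = 88/9
The Taylor polynomial is Σ g^(k)(0)/k! · u^k.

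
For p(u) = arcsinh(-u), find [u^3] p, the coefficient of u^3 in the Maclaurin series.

1/6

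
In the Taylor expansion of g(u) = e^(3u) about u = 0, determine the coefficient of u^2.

9/2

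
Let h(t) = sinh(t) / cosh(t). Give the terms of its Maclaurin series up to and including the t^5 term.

Divide the numerator series by the denominator series (power-series long division).
h(0) = 0
h′(0) = 1
h′′(0) = 0
h′′′(0) = -2
h^(4)(0) = 0
h^(5)(0) = 16

2*t^5/15 - t^3/3 + t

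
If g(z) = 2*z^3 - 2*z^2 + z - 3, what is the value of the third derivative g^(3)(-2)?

From the series, [(z + 2)^3] g = 2; multiply by 3! = 6 to get 12.

12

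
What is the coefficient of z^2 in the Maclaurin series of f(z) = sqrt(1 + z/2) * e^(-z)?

Write out both Maclaurin series and multiply, keeping only the needed powers.

7/32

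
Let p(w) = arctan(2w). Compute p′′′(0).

-16

The coefficient of w^3 in the expansion is -8/3, so p′′′(0) = 3! * (-8/3) = -16.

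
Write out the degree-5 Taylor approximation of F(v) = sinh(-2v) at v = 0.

[v^0] = 0;  [v^1] = -2;  [v^2] = 0;  [v^3] = -4/3;  [v^4] = 0;  [v^5] = -4/15.

-4*v^5/15 - 4*v^3/3 - 2*v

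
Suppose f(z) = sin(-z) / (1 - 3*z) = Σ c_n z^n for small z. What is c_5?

-9541/120

Expand 1/(denominator) as a geometric series and multiply by the numerator's series.
f(0) = 0
f′(0) = -1
f′′(0) = -6
f′′′(0) = -53
f^(4)(0) = -636
f^(5)(0) = -9541
So c_5 = f^(5)(0)/5! = -9541/120.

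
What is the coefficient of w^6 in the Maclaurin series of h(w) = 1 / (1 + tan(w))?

Expand as Σ (-1)^k u^k with u equal to the inner function's series.
[w^0] = 1;  [w^1] = -1;  [w^2] = 1;  [w^3] = -4/3;  [w^4] = 5/3;  [w^5] = -32/15;  [w^6] = 122/45.

122/45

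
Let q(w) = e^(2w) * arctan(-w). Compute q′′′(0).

-10

Expand each factor separately, then convolve coefficients.
From the series, [w^3] q = -5/3; multiply by 3! = 6 to get -10.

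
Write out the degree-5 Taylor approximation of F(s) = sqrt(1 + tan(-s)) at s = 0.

Substitute the inner expansion into the outer series and collect powers.
F(0) = 1
F′(0) = -1/2
F′′(0) = -1/4
F′′′(0) = -11/8
F^(4)(0) = -47/16
F^(5)(0) = -601/32
Dividing each by k! gives the coefficients c_0, ..., c_5.

-601*s^5/3840 - 47*s^4/384 - 11*s^3/48 - s^2/8 - s/2 + 1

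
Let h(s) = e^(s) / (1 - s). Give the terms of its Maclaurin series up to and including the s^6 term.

Multiply the numerator's expansion by the denominator's geometric series.
h(0) = 1
h′(0) = 2
h′′(0) = 5
h′′′(0) = 16
h^(4)(0) = 65
h^(5)(0) = 326
h^(6)(0) = 1957
The Taylor polynomial is Σ h^(k)(0)/k! · s^k.

1957*s^6/720 + 163*s^5/60 + 65*s^4/24 + 8*s^3/3 + 5*s^2/2 + 2*s + 1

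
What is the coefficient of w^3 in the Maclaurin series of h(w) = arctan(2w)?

Differentiate repeatedly and evaluate at the center.
[w^0] = 0;  [w^1] = 2;  [w^2] = 0;  [w^3] = -8/3.

-8/3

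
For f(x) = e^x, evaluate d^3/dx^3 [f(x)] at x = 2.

Apply the Taylor formula c_k = f^(k)(a)/k!.
The coefficient of (x - 2)^3 in the expansion is e^(2)/6, so f′′′(2) = 3! * (e^(2)/6) = e^(2).

e^(2)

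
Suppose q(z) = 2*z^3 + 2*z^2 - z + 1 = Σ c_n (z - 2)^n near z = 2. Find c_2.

14

[(z - 2)^0] = 23;  [(z - 2)^1] = 31;  [(z - 2)^2] = 14.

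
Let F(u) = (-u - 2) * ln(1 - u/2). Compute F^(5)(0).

27/8

Distribute the polynomial across the series and collect like powers.
The coefficient of u^5 in the expansion is 9/320, so F^(5)(0) = 5! * (9/320) = 27/8.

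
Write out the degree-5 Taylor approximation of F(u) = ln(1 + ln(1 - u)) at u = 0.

Let u equal the inner series; expand the outer function in u and truncate.
[u^0] = 0;  [u^1] = -1;  [u^2] = -1;  [u^3] = -7/6;  [u^4] = -35/24;  [u^5] = -19/10.

-19*u^5/10 - 35*u^4/24 - 7*u^3/6 - u^2 - u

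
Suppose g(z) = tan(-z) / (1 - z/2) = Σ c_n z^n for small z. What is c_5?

Expand each factor separately, then convolve coefficients.

-67/240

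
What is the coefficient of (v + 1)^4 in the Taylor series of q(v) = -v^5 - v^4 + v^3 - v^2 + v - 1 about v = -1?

4

q(-1) = -4
q′(-1) = 5
q′′(-1) = 0
q′′′(-1) = -30
q^(4)(-1) = 96
Then c_k = q^(k)(-1)/k! gives each Taylor coefficient.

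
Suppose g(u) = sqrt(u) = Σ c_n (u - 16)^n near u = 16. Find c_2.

-1/512

c_2 = g′′(16)/2! = -1/512.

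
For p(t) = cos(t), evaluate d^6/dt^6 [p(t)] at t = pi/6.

Apply the Taylor formula c_k = f^(k)(a)/k!.
The coefficient of (t - pi/6)^6 in the expansion is -sqrt(3)/1440, so p^(6)(pi/6) = 6! * (-sqrt(3)/1440) = -sqrt(3)/2.

-sqrt(3)/2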